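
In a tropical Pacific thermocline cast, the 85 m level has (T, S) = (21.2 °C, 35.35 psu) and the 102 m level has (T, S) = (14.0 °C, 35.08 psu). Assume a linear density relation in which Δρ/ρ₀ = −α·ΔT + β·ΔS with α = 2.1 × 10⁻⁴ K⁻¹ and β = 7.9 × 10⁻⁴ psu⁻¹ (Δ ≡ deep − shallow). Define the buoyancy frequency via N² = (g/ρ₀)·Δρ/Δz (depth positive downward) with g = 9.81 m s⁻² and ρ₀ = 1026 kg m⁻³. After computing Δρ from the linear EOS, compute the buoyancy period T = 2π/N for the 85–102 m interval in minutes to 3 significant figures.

3.83 min

ΔT = -7.2 K, ΔS = -0.27 psu (deep − shallow).
Δρ/ρ₀ = −αΔT + βΔS = 1.512 × 10⁻³ − 2.133 × 10⁻⁴ = 1.2987 × 10⁻³, so Δρ ≈ 1.332 kg m⁻³.
N² = (g/ρ₀)·Δρ/Δz = g·(Δρ/ρ₀)/Δz = 9.81 × 1.2987 × 10⁻³ / 17 = 7.4943 × 10⁻⁴ s⁻².
N = √(7.4943 × 10⁻⁴) = 0.027376 rad s⁻¹ → T = 2π/N = 229.51 s = 3.8252 min ≈ 3.83 min.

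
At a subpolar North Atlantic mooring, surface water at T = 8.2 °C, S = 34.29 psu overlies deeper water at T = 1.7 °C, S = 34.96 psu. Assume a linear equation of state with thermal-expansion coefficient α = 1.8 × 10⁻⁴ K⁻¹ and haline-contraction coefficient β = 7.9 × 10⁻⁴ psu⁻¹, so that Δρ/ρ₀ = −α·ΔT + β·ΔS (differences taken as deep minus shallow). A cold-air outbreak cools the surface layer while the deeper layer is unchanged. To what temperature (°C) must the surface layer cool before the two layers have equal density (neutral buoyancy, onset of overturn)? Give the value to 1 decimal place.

Neutral buoyancy requires Δρ = 0, i.e. −α(T_deep − T_surf′) + β(S_deep − S_surf) = 0.
T_surf′ = T_deep − (β/α)·ΔS = 1.7 − (7.9 × 10⁻⁴/1.8 × 10⁻⁴)·(+0.67) = -1.241 °C.
Cooling required: 8.2 − (-1.241) = 9.441 °C.

-1.2 °C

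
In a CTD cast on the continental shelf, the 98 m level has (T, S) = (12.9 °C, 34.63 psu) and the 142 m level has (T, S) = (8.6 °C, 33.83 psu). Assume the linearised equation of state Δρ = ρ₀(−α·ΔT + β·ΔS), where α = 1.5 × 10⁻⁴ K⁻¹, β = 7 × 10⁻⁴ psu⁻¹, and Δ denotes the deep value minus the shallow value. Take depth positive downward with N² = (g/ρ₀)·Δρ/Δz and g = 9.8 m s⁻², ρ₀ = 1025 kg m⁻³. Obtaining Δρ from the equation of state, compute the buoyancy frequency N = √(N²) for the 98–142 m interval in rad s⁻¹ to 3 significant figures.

4.35 × 10⁻³ rad s⁻¹

ΔT = -4.3 K, ΔS = -0.80 psu (deep − shallow).
Δρ/ρ₀ = −αΔT + βΔS = 6.45 × 10⁻⁴ − 5.60 × 10⁻⁴ = 8.50 × 10⁻⁵, so Δρ ≈ 0.08712 kg m⁻³.
N² = (g/ρ₀)·Δρ/Δz = g·(Δρ/ρ₀)/Δz = 9.8 × 8.50 × 10⁻⁵ / 44 = 1.8932 × 10⁻⁵ s⁻².
N = √(1.8932 × 10⁻⁵) = 4.3511 × 10⁻³ rad s⁻¹ ≈ 4.35 × 10⁻³ rad s⁻¹.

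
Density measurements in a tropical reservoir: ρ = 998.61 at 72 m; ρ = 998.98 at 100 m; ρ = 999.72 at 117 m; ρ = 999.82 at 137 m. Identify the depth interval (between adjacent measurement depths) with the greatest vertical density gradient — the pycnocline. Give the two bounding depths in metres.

100–117 m

Compute the density gradient over each adjacent pair:
  72–100 m: Δρ/Δz = 0.37/28 = 0.013 kg m⁻⁴
  100–117 m: Δρ/Δz = 0.74/17 = 0.044 kg m⁻⁴
  117–137 m: Δρ/Δz = 0.10/20 = 5.0 × 10⁻³ kg m⁻⁴
The largest gradient is in the 100–117 m interval — the pycnocline.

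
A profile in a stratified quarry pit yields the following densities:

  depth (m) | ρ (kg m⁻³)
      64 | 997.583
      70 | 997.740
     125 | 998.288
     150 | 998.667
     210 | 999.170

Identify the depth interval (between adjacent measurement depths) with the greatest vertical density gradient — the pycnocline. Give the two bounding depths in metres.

64–70 m

Compute the density gradient over each adjacent pair:
  64–70 m: Δρ/Δz = 0.157/6 = 0.026 kg m⁻⁴
  70–125 m: Δρ/Δz = 0.548/55 = 0.010 kg m⁻⁴
  125–150 m: Δρ/Δz = 0.379/25 = 0.015 kg m⁻⁴
  150–210 m: Δρ/Δz = 0.503/60 = 8.4 × 10⁻³ kg m⁻⁴
The largest gradient is in the 64–70 m interval — the pycnocline.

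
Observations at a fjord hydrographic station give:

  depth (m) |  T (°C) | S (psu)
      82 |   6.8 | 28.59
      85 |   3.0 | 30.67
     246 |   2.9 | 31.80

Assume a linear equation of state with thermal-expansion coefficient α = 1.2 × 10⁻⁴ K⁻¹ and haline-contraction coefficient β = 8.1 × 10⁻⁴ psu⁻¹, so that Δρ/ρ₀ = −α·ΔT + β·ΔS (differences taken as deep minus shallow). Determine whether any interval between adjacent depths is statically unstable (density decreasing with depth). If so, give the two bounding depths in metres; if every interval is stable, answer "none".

Evaluate Δρ/ρ₀ = −αΔT + βΔS across each adjacent pair:
  82–85 m: −αΔT+βΔS = −(1.2 × 10⁻⁴)(-3.8)+(8.1 × 10⁻⁴)(+2.08) = 2.1 × 10⁻³ → stable
  85–246 m: −αΔT+βΔS = −(1.2 × 10⁻⁴)(-0.1)+(8.1 × 10⁻⁴)(+1.13) = 9.3 × 10⁻⁴ → stable
Every interval has Δρ > 0: the column is stably stratified throughout.

none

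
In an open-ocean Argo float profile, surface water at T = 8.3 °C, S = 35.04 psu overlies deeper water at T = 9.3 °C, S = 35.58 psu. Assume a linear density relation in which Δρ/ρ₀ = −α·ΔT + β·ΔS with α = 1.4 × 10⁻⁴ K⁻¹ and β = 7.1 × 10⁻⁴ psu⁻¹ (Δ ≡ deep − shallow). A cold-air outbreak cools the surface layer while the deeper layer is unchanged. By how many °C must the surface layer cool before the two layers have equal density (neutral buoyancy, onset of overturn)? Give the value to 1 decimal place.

1.7 °C

Neutral buoyancy requires Δρ = 0, i.e. −α(T_deep − T_surf′) + β(S_deep − S_surf) = 0.
T_surf′ = T_deep − (β/α)·ΔS = 9.3 − (7.1 × 10⁻⁴/1.4 × 10⁻⁴)·(+0.54) = 6.561 °C.
Cooling required: 8.3 − (6.561) = 1.739 °C.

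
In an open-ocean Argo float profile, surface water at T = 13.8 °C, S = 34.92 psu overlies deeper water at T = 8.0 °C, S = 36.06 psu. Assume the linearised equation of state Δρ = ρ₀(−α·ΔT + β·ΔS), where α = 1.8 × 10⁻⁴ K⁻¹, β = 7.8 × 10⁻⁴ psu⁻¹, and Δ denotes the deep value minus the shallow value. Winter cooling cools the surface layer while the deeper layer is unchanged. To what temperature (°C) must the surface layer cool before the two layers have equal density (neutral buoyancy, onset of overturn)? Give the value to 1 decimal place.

3.1 °C

Neutral buoyancy requires Δρ = 0, i.e. −α(T_deep − T_surf′) + β(S_deep − S_surf) = 0.
T_surf′ = T_deep − (β/α)·ΔS = 8.0 − (7.8 × 10⁻⁴/1.8 × 10⁻⁴)·(+1.14) = 3.060 °C.
Cooling required: 13.8 − (3.060) = 10.740 °C.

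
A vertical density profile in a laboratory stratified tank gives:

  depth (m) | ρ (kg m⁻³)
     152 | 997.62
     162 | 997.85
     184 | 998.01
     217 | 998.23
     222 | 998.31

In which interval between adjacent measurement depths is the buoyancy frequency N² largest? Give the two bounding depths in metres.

152–162 m

Compute the density gradient over each adjacent pair:
  152–162 m: Δρ/Δz = 0.23/10 = 0.023 kg m⁻⁴
  162–184 m: Δρ/Δz = 0.16/22 = 7.3 × 10⁻³ kg m⁻⁴
  184–217 m: Δρ/Δz = 0.22/33 = 6.7 × 10⁻³ kg m⁻⁴
  217–222 m: Δρ/Δz = 0.08/5 = 0.016 kg m⁻⁴
The largest gradient is in the 152–162 m interval — the pycnocline.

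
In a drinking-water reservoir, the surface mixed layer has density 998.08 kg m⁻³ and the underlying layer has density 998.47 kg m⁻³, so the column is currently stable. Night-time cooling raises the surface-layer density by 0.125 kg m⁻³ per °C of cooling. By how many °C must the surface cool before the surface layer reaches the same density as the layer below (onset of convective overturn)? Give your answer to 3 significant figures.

3.12 °C

Density deficit of the surface layer: 998.47 − 998.08 = 0.39 kg m⁻³.
Required change = 0.39 / 0.125 = 3.12 °C.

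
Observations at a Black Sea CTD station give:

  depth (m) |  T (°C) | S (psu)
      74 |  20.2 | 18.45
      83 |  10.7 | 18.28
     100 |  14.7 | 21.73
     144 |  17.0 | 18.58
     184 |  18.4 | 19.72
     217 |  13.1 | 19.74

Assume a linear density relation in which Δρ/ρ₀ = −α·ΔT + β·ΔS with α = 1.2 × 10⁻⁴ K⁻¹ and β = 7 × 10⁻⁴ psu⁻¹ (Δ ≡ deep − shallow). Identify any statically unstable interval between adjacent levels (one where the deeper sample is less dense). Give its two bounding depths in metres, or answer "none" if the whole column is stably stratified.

Evaluate Δρ/ρ₀ = −αΔT + βΔS across each adjacent pair:
  74–83 m: −αΔT+βΔS = −(1.2 × 10⁻⁴)(-9.5)+(7 × 10⁻⁴)(-0.17) = 1.0 × 10⁻³ → stable
  83–100 m: −αΔT+βΔS = −(1.2 × 10⁻⁴)(+4.0)+(7 × 10⁻⁴)(+3.45) = 1.9 × 10⁻³ → stable
  100–144 m: −αΔT+βΔS = −(1.2 × 10⁻⁴)(+2.3)+(7 × 10⁻⁴)(-3.15) = -2.5 × 10⁻³ → UNSTABLE
  144–184 m: −αΔT+βΔS = −(1.2 × 10⁻⁴)(+1.4)+(7 × 10⁻⁴)(+1.14) = 6.3 × 10⁻⁴ → stable
  184–217 m: −αΔT+βΔS = −(1.2 × 10⁻⁴)(-5.3)+(7 × 10⁻⁴)(+0.02) = 6.5 × 10⁻⁴ → stable
The 100–144 m interval has Δρ < 0: lighter water underlies denser water.

100–144 m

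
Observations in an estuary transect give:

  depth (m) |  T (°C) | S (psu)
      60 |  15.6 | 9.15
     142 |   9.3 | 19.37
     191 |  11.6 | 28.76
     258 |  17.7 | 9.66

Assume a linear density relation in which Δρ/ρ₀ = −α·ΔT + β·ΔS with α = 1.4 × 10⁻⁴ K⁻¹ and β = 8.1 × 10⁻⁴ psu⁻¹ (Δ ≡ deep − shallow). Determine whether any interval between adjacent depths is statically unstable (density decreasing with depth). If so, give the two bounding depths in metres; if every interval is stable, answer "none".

Evaluate Δρ/ρ₀ = −αΔT + βΔS across each adjacent pair:
  60–142 m: −αΔT+βΔS = −(1.4 × 10⁻⁴)(-6.3)+(8.1 × 10⁻⁴)(+10.22) = 9.2 × 10⁻³ → stable
  142–191 m: −αΔT+βΔS = −(1.4 × 10⁻⁴)(+2.3)+(8.1 × 10⁻⁴)(+9.39) = 7.3 × 10⁻³ → stable
  191–258 m: −αΔT+βΔS = −(1.4 × 10⁻⁴)(+6.1)+(8.1 × 10⁻⁴)(-19.10) = -0.016 → UNSTABLE
The 191–258 m interval has Δρ < 0: lighter water underlies denser water.

191–258 m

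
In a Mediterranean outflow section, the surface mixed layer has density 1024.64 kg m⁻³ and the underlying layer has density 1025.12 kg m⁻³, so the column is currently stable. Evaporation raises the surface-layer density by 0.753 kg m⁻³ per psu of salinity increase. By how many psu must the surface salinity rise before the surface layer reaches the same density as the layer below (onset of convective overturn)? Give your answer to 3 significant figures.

0.637 psu

Density deficit of the surface layer: 1025.12 − 1024.64 = 0.48 kg m⁻³.
Required change = 0.48 / 0.753 = 0.637 psu.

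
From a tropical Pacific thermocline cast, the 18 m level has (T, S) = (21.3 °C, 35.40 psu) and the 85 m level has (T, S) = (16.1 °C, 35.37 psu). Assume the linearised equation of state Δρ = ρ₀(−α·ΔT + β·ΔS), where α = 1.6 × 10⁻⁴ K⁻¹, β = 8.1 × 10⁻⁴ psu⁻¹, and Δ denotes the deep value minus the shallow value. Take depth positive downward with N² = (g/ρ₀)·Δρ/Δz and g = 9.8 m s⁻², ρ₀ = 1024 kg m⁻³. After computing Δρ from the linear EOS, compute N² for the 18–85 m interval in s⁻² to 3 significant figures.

1.18 × 10⁻⁴ s⁻²

ΔT = -5.2 K, ΔS = -0.03 psu (deep − shallow).
Δρ/ρ₀ = −αΔT + βΔS = 8.32 × 10⁻⁴ − 2.43 × 10⁻⁵ = 8.077 × 10⁻⁴, so Δρ ≈ 0.8271 kg m⁻³.
N² = (g/ρ₀)·Δρ/Δz = g·(Δρ/ρ₀)/Δz = 9.8 × 8.077 × 10⁻⁴ / 67 = 1.1814 × 10⁻⁴ s⁻² ≈ 1.18 × 10⁻⁴ s⁻².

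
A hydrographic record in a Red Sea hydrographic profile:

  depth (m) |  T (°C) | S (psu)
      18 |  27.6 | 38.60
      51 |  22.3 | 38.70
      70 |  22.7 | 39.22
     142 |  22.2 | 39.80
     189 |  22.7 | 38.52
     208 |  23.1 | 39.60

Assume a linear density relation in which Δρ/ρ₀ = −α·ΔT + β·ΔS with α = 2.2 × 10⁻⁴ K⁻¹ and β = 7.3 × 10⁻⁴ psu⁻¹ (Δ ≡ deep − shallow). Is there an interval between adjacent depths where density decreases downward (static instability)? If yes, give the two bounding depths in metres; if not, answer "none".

142–189 m

Evaluate Δρ/ρ₀ = −αΔT + βΔS across each adjacent pair:
  18–51 m: −αΔT+βΔS = −(2.2 × 10⁻⁴)(-5.3)+(7.3 × 10⁻⁴)(+0.10) = 1.2 × 10⁻³ → stable
  51–70 m: −αΔT+βΔS = −(2.2 × 10⁻⁴)(+0.4)+(7.3 × 10⁻⁴)(+0.52) = 2.9 × 10⁻⁴ → stable
  70–142 m: −αΔT+βΔS = −(2.2 × 10⁻⁴)(-0.5)+(7.3 × 10⁻⁴)(+0.58) = 5.3 × 10⁻⁴ → stable
  142–189 m: −αΔT+βΔS = −(2.2 × 10⁻⁴)(+0.5)+(7.3 × 10⁻⁴)(-1.28) = -1.0 × 10⁻³ → UNSTABLE
  189–208 m: −αΔT+βΔS = −(2.2 × 10⁻⁴)(+0.4)+(7.3 × 10⁻⁴)(+1.08) = 7.0 × 10⁻⁴ → stable
The 142–189 m interval has Δρ < 0: lighter water underlies denser water.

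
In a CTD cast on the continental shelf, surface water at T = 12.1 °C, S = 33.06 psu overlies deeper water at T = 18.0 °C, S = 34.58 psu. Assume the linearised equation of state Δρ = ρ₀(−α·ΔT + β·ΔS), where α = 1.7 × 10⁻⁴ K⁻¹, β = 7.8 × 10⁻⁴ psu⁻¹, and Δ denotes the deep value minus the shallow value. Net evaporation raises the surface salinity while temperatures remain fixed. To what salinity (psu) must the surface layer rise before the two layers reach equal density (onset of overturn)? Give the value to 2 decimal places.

Neutral buoyancy requires −α(T_deep − T_surf) + β(S_deep − S_surf′) = 0.
S_surf′ = S_deep − (α/β)·ΔT = 34.58 − (1.7 × 10⁻⁴/7.8 × 10⁻⁴)·(+5.9) = 33.2941 psu.
Increase required: 33.2941 − 33.06 = 0.2341 psu.

33.29 psu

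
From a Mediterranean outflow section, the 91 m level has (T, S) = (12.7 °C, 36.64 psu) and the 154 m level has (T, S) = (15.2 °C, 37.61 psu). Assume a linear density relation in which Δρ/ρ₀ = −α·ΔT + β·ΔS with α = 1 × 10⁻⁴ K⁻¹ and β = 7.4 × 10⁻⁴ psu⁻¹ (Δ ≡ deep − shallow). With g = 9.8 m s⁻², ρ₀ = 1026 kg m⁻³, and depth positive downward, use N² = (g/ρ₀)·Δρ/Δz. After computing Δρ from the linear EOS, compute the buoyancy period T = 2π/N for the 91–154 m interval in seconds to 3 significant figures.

ΔT = +2.5 K, ΔS = +0.97 psu (deep − shallow).
Δρ/ρ₀ = −αΔT + βΔS = -2.50 × 10⁻⁴ + 7.178 × 10⁻⁴ = 4.678 × 10⁻⁴, so Δρ ≈ 0.4800 kg m⁻³.
N² = (g/ρ₀)·Δρ/Δz = g·(Δρ/ρ₀)/Δz = 9.8 × 4.678 × 10⁻⁴ / 63 = 7.2769 × 10⁻⁵ s⁻².
N = √(7.2769 × 10⁻⁵) = 8.5305 × 10⁻³ rad s⁻¹ → T = 2π/N = 736.56 s ≈ 737 s.

737 s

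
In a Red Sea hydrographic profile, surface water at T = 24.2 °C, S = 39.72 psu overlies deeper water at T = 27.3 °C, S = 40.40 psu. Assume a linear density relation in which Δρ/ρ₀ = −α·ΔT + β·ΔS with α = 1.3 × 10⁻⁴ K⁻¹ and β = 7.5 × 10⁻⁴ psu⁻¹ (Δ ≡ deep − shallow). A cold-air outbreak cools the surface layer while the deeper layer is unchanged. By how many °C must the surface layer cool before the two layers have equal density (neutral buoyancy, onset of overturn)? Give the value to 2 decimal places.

Neutral buoyancy requires Δρ = 0, i.e. −α(T_deep − T_surf′) + β(S_deep − S_surf) = 0.
T_surf′ = T_deep − (β/α)·ΔS = 27.3 − (7.5 × 10⁻⁴/1.3 × 10⁻⁴)·(+0.68) = 23.3769 °C.
Cooling required: 24.2 − (23.3769) = 0.8231 °C.

0.82 °C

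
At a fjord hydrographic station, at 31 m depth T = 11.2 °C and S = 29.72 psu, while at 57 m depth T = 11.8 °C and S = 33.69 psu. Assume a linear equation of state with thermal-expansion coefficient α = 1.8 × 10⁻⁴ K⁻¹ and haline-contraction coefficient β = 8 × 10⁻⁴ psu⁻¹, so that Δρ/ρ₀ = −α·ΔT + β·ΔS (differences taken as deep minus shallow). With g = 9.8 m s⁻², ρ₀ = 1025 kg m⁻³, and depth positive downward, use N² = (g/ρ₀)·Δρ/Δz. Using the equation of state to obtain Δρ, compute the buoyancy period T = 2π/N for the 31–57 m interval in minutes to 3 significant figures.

ΔT = +0.6 K, ΔS = +3.97 psu (deep − shallow).
Δρ/ρ₀ = −αΔT + βΔS = -1.08 × 10⁻⁴ + 3.176 × 10⁻³ = 3.068 × 10⁻³, so Δρ ≈ 3.145 kg m⁻³.
N² = (g/ρ₀)·Δρ/Δz = g·(Δρ/ρ₀)/Δz = 9.8 × 3.068 × 10⁻³ / 26 = 1.1564 × 10⁻³ s⁻².
N = √(1.1564 × 10⁻³) = 0.034006 rad s⁻¹ → T = 2π/N = 184.77 s = 3.0795 min ≈ 3.08 min.

3.08 min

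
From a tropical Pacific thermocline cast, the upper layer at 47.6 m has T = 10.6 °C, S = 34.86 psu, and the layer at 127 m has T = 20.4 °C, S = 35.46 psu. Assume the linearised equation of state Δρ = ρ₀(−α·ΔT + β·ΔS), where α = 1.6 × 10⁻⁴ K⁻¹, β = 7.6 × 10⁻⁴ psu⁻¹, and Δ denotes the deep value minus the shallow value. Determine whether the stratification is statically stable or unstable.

unstable

ΔT = 20.4 − 10.6 = +9.8 K and ΔS = 35.46 − 34.86 = +0.60 psu (deep − shallow).
−αΔT = -1.568 × 10⁻³; βΔS = 4.56 × 10⁻⁴; sum Δρ/ρ₀ = -1.112 × 10⁻³.
Δρ/ρ₀ < 0, so Δρ < 0: deeper water is lighter → statically unstable; the column would overturn.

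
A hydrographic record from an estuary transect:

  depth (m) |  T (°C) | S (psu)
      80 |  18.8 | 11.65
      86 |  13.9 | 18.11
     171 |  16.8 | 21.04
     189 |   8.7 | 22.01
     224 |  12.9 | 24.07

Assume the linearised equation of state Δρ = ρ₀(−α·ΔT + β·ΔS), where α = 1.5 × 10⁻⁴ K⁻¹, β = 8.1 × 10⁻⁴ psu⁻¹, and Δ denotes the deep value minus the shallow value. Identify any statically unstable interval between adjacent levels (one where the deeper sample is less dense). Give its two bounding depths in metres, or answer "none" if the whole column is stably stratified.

none

Evaluate Δρ/ρ₀ = −αΔT + βΔS across each adjacent pair:
  80–86 m: −αΔT+βΔS = −(1.5 × 10⁻⁴)(-4.9)+(8.1 × 10⁻⁴)(+6.46) = 6.0 × 10⁻³ → stable
  86–171 m: −αΔT+βΔS = −(1.5 × 10⁻⁴)(+2.9)+(8.1 × 10⁻⁴)(+2.93) = 1.9 × 10⁻³ → stable
  171–189 m: −αΔT+βΔS = −(1.5 × 10⁻⁴)(-8.1)+(8.1 × 10⁻⁴)(+0.97) = 2.0 × 10⁻³ → stable
  189–224 m: −αΔT+βΔS = −(1.5 × 10⁻⁴)(+4.2)+(8.1 × 10⁻⁴)(+2.06) = 1.0 × 10⁻³ → stable
Every interval has Δρ > 0: the column is stably stratified throughout.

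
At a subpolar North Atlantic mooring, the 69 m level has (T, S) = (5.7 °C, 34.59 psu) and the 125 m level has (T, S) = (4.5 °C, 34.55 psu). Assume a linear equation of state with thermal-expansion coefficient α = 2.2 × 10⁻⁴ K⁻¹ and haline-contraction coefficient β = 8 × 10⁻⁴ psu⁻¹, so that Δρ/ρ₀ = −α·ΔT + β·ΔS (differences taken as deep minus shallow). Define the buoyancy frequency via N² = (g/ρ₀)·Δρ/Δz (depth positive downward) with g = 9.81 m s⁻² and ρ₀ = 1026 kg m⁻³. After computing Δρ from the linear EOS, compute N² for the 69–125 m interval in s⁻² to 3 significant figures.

4.06 × 10⁻⁵ s⁻²

ΔT = -1.2 K, ΔS = -0.04 psu (deep − shallow).
Δρ/ρ₀ = −αΔT + βΔS = 2.64 × 10⁻⁴ − 3.20 × 10⁻⁵ = 2.32 × 10⁻⁴, so Δρ ≈ 0.2380 kg m⁻³.
N² = (g/ρ₀)·Δρ/Δz = g·(Δρ/ρ₀)/Δz = 9.81 × 2.32 × 10⁻⁴ / 56 = 4.0641 × 10⁻⁵ s⁻² ≈ 4.06 × 10⁻⁵ s⁻².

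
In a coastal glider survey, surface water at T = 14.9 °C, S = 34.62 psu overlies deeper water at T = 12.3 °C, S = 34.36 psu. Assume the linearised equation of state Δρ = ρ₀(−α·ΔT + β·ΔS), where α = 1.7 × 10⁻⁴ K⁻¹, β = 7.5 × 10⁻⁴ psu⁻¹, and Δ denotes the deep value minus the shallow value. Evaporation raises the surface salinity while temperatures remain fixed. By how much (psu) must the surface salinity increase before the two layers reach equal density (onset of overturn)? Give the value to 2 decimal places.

0.33 psu

Neutral buoyancy requires −α(T_deep − T_surf) + β(S_deep − S_surf′) = 0.
S_surf′ = S_deep − (α/β)·ΔT = 34.36 − (1.7 × 10⁻⁴/7.5 × 10⁻⁴)·(-2.6) = 34.9493 psu.
Increase required: 34.9493 − 34.62 = 0.3293 psu.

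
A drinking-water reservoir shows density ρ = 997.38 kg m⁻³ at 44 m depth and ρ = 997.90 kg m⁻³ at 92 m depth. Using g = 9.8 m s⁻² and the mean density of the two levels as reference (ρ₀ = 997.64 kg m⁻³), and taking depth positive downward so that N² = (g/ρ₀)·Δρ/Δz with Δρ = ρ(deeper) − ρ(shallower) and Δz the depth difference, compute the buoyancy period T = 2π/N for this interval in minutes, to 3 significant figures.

10.2 min

Δρ = 997.90 − 997.38 = 0.52 kg m⁻³ over Δz = 92 − 44 = 48 m.
N² = (9.8/997.64) × (0.52/48) = 1.0642 × 10⁻⁴ s⁻².
N = √(1.0642 × 10⁻⁴) = 0.010316 rad s⁻¹, so T = 2π/N = 609.07 s = 10.151 min ≈ 10.2 min.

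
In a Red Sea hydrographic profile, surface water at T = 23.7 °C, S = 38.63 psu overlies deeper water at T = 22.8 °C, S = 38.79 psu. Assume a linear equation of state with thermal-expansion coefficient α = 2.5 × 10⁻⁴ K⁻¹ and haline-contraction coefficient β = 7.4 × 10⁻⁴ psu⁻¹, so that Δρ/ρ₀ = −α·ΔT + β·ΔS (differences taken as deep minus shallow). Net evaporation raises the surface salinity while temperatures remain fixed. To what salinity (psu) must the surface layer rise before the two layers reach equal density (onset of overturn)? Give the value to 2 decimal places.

39.09 psu

Neutral buoyancy requires −α(T_deep − T_surf) + β(S_deep − S_surf′) = 0.
S_surf′ = S_deep − (α/β)·ΔT = 38.79 − (2.5 × 10⁻⁴/7.4 × 10⁻⁴)·(-0.9) = 39.0941 psu.
Increase required: 39.0941 − 38.63 = 0.4641 psu.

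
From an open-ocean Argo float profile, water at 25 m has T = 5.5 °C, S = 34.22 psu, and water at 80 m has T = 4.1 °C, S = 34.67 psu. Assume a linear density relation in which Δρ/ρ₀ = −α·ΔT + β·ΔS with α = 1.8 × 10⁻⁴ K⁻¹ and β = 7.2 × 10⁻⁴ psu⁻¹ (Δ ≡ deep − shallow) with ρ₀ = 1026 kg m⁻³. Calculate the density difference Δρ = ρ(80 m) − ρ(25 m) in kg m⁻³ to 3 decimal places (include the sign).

+0.591 kg m⁻³

ΔT = -1.4 K, ΔS = +0.45 psu (deep − shallow).
Δρ/ρ₀ = −(1.8 × 10⁻⁴)(-1.4) + (7.2 × 10⁻⁴)(+0.45) = 5.76 × 10⁻⁴.
Δρ = 1026 × (5.76 × 10⁻⁴) = +0.591 kg m⁻³.
Positive Δρ: denser below, stable.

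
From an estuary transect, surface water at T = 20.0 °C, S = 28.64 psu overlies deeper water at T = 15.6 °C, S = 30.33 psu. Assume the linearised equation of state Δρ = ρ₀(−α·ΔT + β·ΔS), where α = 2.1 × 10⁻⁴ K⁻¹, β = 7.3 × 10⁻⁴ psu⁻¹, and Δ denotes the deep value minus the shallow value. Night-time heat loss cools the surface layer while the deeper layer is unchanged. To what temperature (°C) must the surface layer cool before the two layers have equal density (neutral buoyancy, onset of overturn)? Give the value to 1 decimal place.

Neutral buoyancy requires Δρ = 0, i.e. −α(T_deep − T_surf′) + β(S_deep − S_surf) = 0.
T_surf′ = T_deep − (β/α)·ΔS = 15.6 − (7.3 × 10⁻⁴/2.1 × 10⁻⁴)·(+1.69) = 9.725 °C.
Cooling required: 20.0 − (9.725) = 10.275 °C.

9.7 °C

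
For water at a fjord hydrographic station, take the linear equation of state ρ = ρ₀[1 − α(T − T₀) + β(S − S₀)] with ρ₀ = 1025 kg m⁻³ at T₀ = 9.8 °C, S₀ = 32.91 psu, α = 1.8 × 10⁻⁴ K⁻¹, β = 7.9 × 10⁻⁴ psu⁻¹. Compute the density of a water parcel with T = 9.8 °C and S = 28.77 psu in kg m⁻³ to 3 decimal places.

T − T₀ = +0.0 K, S − S₀ = -4.14 psu.
Bracket = 1 − α·(+0.0) + β·(-4.14) = 1 + (-3.2706 × 10⁻³) = 0.9967294.
ρ = 1025 × 0.9967294 = 1021.648 kg m⁻³.

1021.648 kg m⁻³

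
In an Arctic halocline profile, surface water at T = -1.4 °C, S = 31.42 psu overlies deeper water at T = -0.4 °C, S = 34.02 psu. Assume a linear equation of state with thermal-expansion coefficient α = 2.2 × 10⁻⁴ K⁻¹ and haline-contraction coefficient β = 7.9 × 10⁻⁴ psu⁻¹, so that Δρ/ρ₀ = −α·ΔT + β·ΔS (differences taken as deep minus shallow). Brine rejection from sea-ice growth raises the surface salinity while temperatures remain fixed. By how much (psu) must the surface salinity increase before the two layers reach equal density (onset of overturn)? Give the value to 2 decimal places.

2.32 psu

Neutral buoyancy requires −α(T_deep − T_surf) + β(S_deep − S_surf′) = 0.
S_surf′ = S_deep − (α/β)·ΔT = 34.02 − (2.2 × 10⁻⁴/7.9 × 10⁻⁴)·(+1.0) = 33.7415 psu.
Increase required: 33.7415 − 31.42 = 2.3215 psu.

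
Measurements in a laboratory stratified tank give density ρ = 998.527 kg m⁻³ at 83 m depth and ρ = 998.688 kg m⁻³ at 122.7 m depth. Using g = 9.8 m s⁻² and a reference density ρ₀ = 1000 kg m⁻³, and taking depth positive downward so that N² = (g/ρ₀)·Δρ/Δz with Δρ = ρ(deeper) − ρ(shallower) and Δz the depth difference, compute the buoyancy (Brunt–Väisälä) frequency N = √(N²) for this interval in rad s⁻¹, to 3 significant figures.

Δρ = 998.688 − 998.527 = 0.161 kg m⁻³ over Δz = 122.7 − 83 = 39.7 m.
N² = (9.8/1000) × (0.161/39.7) = 3.9743 × 10⁻⁵ s⁻².
N = √(3.9743 × 10⁻⁵) = 6.3042 × 10⁻³ rad s⁻¹ ≈ 6.30 × 10⁻³ rad s⁻¹.

6.30 × 10⁻³ rad s⁻¹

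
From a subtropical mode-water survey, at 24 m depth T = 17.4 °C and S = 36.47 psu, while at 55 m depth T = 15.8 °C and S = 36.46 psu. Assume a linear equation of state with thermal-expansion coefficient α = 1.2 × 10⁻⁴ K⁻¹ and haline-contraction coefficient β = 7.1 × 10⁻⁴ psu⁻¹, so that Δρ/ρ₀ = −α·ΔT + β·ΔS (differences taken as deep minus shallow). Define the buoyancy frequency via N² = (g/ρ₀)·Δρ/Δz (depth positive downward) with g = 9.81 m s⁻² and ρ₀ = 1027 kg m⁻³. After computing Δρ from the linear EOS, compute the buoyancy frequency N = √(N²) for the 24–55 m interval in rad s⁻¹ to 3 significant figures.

ΔT = -1.6 K, ΔS = -0.01 psu (deep − shallow).
Δρ/ρ₀ = −αΔT + βΔS = 1.92 × 10⁻⁴ − 7.10 × 10⁻⁶ = 1.849 × 10⁻⁴, so Δρ ≈ 0.1899 kg m⁻³.
N² = (g/ρ₀)·Δρ/Δz = g·(Δρ/ρ₀)/Δz = 9.81 × 1.849 × 10⁻⁴ / 31 = 5.8512 × 10⁻⁵ s⁻².
N = √(5.8512 × 10⁻⁵) = 7.6493 × 10⁻³ rad s⁻¹ ≈ 7.65 × 10⁻³ rad s⁻¹.

7.65 × 10⁻³ rad s⁻¹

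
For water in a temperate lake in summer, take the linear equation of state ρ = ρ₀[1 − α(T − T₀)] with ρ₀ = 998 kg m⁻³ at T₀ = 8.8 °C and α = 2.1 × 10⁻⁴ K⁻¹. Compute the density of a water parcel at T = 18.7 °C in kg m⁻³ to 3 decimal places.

T − T₀ = +9.9 K.
Bracket = 1 − α·(+9.9) = 1 + (-2.079 × 10⁻³) = 0.9979210.
ρ = 998 × 0.9979210 = 995.925 kg m⁻³.

995.925 kg m⁻³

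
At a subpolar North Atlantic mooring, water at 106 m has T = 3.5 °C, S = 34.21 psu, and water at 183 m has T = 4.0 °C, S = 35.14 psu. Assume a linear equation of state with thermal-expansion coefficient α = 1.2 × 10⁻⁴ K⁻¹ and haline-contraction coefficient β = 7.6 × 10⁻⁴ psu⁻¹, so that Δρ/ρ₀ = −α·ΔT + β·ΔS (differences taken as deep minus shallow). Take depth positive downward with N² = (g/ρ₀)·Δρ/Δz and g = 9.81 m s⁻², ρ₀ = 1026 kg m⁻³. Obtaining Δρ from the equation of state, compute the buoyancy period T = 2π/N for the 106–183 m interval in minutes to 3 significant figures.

ΔT = +0.5 K, ΔS = +0.93 psu (deep − shallow).
Δρ/ρ₀ = −αΔT + βΔS = -6.00 × 10⁻⁵ + 7.068 × 10⁻⁴ = 6.468 × 10⁻⁴, so Δρ ≈ 0.6636 kg m⁻³.
N² = (g/ρ₀)·Δρ/Δz = g·(Δρ/ρ₀)/Δz = 9.81 × 6.468 × 10⁻⁴ / 77 = 8.2404 × 10⁻⁵ s⁻².
N = √(8.2404 × 10⁻⁵) = 9.0777 × 10⁻³ rad s⁻¹ → T = 2π/N = 692.16 s = 11.536 min ≈ 11.5 min.

11.5 min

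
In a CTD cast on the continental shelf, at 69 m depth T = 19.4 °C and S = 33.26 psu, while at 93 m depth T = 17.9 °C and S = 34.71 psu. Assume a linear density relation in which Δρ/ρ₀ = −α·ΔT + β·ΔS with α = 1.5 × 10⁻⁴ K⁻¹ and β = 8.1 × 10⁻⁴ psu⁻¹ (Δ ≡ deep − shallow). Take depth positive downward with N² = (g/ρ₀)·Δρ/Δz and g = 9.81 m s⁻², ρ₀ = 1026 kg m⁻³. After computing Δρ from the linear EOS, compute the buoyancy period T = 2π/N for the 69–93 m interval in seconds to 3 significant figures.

263 s

ΔT = -1.5 K, ΔS = +1.45 psu (deep − shallow).
Δρ/ρ₀ = −αΔT + βΔS = 2.25 × 10⁻⁴ + 1.1745 × 10⁻³ = 1.3995 × 10⁻³, so Δρ ≈ 1.436 kg m⁻³.
N² = (g/ρ₀)·Δρ/Δz = g·(Δρ/ρ₀)/Δz = 9.81 × 1.3995 × 10⁻³ / 24 = 5.7205 × 10⁻⁴ s⁻².
N = √(5.7205 × 10⁻⁴) = 0.023918 rad s⁻¹ → T = 2π/N = 262.70 s ≈ 263 s.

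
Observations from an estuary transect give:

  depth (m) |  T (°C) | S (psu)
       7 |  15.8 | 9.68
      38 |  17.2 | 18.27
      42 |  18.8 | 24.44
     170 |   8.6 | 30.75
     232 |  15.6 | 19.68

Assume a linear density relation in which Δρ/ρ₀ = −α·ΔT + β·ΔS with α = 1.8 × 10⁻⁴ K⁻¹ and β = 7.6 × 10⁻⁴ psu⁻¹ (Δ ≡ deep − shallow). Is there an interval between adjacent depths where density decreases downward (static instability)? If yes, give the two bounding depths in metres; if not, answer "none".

170–232 m

Evaluate Δρ/ρ₀ = −αΔT + βΔS across each adjacent pair:
  7–38 m: −αΔT+βΔS = −(1.8 × 10⁻⁴)(+1.4)+(7.6 × 10⁻⁴)(+8.59) = 6.3 × 10⁻³ → stable
  38–42 m: −αΔT+βΔS = −(1.8 × 10⁻⁴)(+1.6)+(7.6 × 10⁻⁴)(+6.17) = 4.4 × 10⁻³ → stable
  42–170 m: −αΔT+βΔS = −(1.8 × 10⁻⁴)(-10.2)+(7.6 × 10⁻⁴)(+6.31) = 6.6 × 10⁻³ → stable
  170–232 m: −αΔT+βΔS = −(1.8 × 10⁻⁴)(+7.0)+(7.6 × 10⁻⁴)(-11.07) = -9.7 × 10⁻³ → UNSTABLE
The 170–232 m interval has Δρ < 0: lighter water underlies denser water.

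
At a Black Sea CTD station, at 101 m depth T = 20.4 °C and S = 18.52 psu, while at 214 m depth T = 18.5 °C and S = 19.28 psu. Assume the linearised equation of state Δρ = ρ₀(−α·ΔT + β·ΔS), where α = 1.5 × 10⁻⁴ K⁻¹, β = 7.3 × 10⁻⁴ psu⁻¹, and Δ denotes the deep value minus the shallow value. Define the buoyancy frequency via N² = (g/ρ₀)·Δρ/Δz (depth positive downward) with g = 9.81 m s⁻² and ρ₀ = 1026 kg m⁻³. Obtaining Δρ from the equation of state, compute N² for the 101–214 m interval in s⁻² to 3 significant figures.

7.29 × 10⁻⁵ s⁻²

ΔT = -1.9 K, ΔS = +0.76 psu (deep − shallow).
Δρ/ρ₀ = −αΔT + βΔS = 2.85 × 10⁻⁴ + 5.548 × 10⁻⁴ = 8.398 × 10⁻⁴, so Δρ ≈ 0.8616 kg m⁻³.
N² = (g/ρ₀)·Δρ/Δz = g·(Δρ/ρ₀)/Δz = 9.81 × 8.398 × 10⁻⁴ / 113 = 7.2907 × 10⁻⁵ s⁻² ≈ 7.29 × 10⁻⁵ s⁻².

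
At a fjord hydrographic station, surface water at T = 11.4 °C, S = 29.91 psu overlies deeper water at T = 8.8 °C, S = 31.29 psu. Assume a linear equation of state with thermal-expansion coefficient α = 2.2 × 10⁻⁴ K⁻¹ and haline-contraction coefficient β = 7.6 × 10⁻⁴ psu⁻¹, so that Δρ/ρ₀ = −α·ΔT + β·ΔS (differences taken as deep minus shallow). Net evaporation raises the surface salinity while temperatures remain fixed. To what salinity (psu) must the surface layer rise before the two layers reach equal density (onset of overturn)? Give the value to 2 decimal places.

32.04 psu

Neutral buoyancy requires −α(T_deep − T_surf) + β(S_deep − S_surf′) = 0.
S_surf′ = S_deep − (α/β)·ΔT = 31.29 − (2.2 × 10⁻⁴/7.6 × 10⁻⁴)·(-2.6) = 32.0426 psu.
Increase required: 32.0426 − 29.91 = 2.1326 psu.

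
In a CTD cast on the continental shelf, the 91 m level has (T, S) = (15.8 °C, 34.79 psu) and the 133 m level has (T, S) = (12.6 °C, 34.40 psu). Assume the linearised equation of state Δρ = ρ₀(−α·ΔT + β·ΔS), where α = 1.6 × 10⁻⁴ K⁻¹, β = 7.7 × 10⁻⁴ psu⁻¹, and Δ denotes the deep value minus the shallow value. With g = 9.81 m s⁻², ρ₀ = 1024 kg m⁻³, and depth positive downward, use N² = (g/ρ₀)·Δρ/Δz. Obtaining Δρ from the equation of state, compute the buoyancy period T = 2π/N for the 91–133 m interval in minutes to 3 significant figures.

14.9 min

ΔT = -3.2 K, ΔS = -0.39 psu (deep − shallow).
Δρ/ρ₀ = −αΔT + βΔS = 5.12 × 10⁻⁴ − 3.003 × 10⁻⁴ = 2.117 × 10⁻⁴, so Δρ ≈ 0.2168 kg m⁻³.
N² = (g/ρ₀)·Δρ/Δz = g·(Δρ/ρ₀)/Δz = 9.81 × 2.117 × 10⁻⁴ / 42 = 4.9447 × 10⁻⁵ s⁻².
N = √(4.9447 × 10⁻⁵) = 7.0319 × 10⁻³ rad s⁻¹ → T = 2π/N = 893.53 s = 14.892 min ≈ 14.9 min.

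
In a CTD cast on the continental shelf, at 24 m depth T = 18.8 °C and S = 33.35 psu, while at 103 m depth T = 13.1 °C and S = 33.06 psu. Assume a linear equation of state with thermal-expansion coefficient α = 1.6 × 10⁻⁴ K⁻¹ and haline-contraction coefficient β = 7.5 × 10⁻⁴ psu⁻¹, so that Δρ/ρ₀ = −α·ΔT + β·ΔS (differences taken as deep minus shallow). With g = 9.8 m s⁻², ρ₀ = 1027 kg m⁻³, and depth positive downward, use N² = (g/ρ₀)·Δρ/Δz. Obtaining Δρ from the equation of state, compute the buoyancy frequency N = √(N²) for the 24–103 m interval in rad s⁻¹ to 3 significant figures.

ΔT = -5.7 K, ΔS = -0.29 psu (deep − shallow).
Δρ/ρ₀ = −αΔT + βΔS = 9.12 × 10⁻⁴ − 2.175 × 10⁻⁴ = 6.945 × 10⁻⁴, so Δρ ≈ 0.7133 kg m⁻³.
N² = (g/ρ₀)·Δρ/Δz = g·(Δρ/ρ₀)/Δz = 9.8 × 6.945 × 10⁻⁴ / 79 = 8.6153 × 10⁻⁵ s⁻².
N = √(8.6153 × 10⁻⁵) = 9.2819 × 10⁻³ rad s⁻¹ ≈ 9.28 × 10⁻³ rad s⁻¹.

9.28 × 10⁻³ rad s⁻¹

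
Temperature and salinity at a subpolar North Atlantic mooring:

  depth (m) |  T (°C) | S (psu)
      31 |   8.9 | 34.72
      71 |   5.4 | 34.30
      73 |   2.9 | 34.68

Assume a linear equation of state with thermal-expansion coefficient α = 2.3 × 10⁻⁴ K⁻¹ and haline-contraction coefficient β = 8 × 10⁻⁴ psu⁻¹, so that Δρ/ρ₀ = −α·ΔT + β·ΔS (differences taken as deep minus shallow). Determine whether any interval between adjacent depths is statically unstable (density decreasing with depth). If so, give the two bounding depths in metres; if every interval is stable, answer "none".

none

Evaluate Δρ/ρ₀ = −αΔT + βΔS across each adjacent pair:
  31–71 m: −αΔT+βΔS = −(2.3 × 10⁻⁴)(-3.5)+(8 × 10⁻⁴)(-0.42) = 4.7 × 10⁻⁴ → stable
  71–73 m: −αΔT+βΔS = −(2.3 × 10⁻⁴)(-2.5)+(8 × 10⁻⁴)(+0.38) = 8.8 × 10⁻⁴ → stable
Every interval has Δρ > 0: the column is stably stratified throughout.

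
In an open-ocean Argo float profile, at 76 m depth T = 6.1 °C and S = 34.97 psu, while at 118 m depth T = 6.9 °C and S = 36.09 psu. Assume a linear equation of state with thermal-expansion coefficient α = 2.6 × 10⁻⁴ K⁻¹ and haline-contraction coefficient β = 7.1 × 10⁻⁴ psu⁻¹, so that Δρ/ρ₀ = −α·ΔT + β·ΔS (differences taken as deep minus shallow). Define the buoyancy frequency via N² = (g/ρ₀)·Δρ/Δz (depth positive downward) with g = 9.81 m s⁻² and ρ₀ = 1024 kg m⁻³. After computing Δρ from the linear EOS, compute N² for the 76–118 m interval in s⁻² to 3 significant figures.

ΔT = +0.8 K, ΔS = +1.12 psu (deep − shallow).
Δρ/ρ₀ = −αΔT + βΔS = -2.08 × 10⁻⁴ + 7.952 × 10⁻⁴ = 5.872 × 10⁻⁴, so Δρ ≈ 0.6013 kg m⁻³.
N² = (g/ρ₀)·Δρ/Δz = g·(Δρ/ρ₀)/Δz = 9.81 × 5.872 × 10⁻⁴ / 42 = 1.3715 × 10⁻⁴ s⁻² ≈ 1.37 × 10⁻⁴ s⁻².

1.37 × 10⁻⁴ s⁻²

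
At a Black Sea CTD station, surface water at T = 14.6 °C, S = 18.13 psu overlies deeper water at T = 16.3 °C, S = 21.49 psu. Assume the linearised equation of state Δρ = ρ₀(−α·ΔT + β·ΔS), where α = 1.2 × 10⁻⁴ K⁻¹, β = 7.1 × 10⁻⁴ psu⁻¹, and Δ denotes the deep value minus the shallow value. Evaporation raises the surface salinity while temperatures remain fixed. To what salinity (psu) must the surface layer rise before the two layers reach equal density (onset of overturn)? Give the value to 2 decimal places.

Neutral buoyancy requires −α(T_deep − T_surf) + β(S_deep − S_surf′) = 0.
S_surf′ = S_deep − (α/β)·ΔT = 21.49 − (1.2 × 10⁻⁴/7.1 × 10⁻⁴)·(+1.7) = 21.2027 psu.
Increase required: 21.2027 − 18.13 = 3.0727 psu.

21.20 psu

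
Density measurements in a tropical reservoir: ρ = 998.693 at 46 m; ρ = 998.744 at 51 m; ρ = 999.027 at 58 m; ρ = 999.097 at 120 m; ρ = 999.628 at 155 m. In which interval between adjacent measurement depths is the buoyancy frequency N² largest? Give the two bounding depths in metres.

Compute the density gradient over each adjacent pair:
  46–51 m: Δρ/Δz = 0.051/5 = 0.010 kg m⁻⁴
  51–58 m: Δρ/Δz = 0.283/7 = 0.040 kg m⁻⁴
  58–120 m: Δρ/Δz = 0.070/62 = 1.1 × 10⁻³ kg m⁻⁴
  120–155 m: Δρ/Δz = 0.531/35 = 0.015 kg m⁻⁴
The largest gradient is in the 51–58 m interval — the pycnocline.

51–58 m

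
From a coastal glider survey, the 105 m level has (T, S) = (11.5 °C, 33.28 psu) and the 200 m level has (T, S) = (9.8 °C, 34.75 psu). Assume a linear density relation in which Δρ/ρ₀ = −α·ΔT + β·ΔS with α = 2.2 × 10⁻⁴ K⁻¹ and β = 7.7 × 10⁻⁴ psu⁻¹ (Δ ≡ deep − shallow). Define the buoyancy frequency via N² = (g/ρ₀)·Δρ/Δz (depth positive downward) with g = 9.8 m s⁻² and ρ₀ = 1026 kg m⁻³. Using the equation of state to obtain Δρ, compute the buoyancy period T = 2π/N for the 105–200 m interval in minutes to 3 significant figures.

8.40 min

ΔT = -1.7 K, ΔS = +1.47 psu (deep − shallow).
Δρ/ρ₀ = −αΔT + βΔS = 3.74 × 10⁻⁴ + 1.1319 × 10⁻³ = 1.5059 × 10⁻³, so Δρ ≈ 1.545 kg m⁻³.
N² = (g/ρ₀)·Δρ/Δz = g·(Δρ/ρ₀)/Δz = 9.8 × 1.5059 × 10⁻³ / 95 = 1.5535 × 10⁻⁴ s⁻².
N = √(1.5535 × 10⁻⁴) = 0.012464 rad s⁻¹ → T = 2π/N = 504.11 s = 8.4018 min ≈ 8.40 min.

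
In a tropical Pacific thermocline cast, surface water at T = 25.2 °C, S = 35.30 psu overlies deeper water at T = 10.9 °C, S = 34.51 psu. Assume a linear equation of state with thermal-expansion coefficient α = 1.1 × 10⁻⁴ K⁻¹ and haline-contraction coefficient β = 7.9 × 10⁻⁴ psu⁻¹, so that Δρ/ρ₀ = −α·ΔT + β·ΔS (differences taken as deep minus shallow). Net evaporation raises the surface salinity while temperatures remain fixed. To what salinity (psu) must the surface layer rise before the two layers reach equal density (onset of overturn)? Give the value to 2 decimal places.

Neutral buoyancy requires −α(T_deep − T_surf) + β(S_deep − S_surf′) = 0.
S_surf′ = S_deep − (α/β)·ΔT = 34.51 − (1.1 × 10⁻⁴/7.9 × 10⁻⁴)·(-14.3) = 36.5011 psu.
Increase required: 36.5011 − 35.30 = 1.2011 psu.

36.50 psu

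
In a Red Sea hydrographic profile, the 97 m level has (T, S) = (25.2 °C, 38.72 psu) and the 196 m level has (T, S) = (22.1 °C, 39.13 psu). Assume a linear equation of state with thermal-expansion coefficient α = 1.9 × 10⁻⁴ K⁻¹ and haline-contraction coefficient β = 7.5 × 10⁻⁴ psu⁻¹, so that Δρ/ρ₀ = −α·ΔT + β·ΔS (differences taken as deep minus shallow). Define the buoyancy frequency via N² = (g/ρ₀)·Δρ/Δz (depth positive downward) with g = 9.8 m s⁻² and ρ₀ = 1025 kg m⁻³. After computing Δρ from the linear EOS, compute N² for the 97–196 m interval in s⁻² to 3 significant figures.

ΔT = -3.1 K, ΔS = +0.41 psu (deep − shallow).
Δρ/ρ₀ = −αΔT + βΔS = 5.89 × 10⁻⁴ + 3.075 × 10⁻⁴ = 8.965 × 10⁻⁴, so Δρ ≈ 0.9189 kg m⁻³.
N² = (g/ρ₀)·Δρ/Δz = g·(Δρ/ρ₀)/Δz = 9.8 × 8.965 × 10⁻⁴ / 99 = 8.8744 × 10⁻⁵ s⁻² ≈ 8.87 × 10⁻⁵ s⁻².

8.87 × 10⁻⁵ s⁻²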